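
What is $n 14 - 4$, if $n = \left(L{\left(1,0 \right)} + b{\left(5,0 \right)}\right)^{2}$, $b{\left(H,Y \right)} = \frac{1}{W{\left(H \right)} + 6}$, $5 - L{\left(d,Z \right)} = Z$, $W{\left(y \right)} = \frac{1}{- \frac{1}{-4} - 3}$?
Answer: $\frac{713599}{1922} \approx 371.28$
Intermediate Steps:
$W{\left(y \right)} = - \frac{4}{11}$ ($W{\left(y \right)} = \frac{1}{\left(-1\right) \left(- \frac{1}{4}\right) - 3} = \frac{1}{\frac{1}{4} - 3} = \frac{1}{- \frac{11}{4}} = - \frac{4}{11}$)
$L{\left(d,Z \right)} = 5 - Z$
$b{\left(H,Y \right)} = \frac{11}{62}$ ($b{\left(H,Y \right)} = \frac{1}{- \frac{4}{11} + 6} = \frac{1}{\frac{62}{11}} = \frac{11}{62}$)
$n = \frac{103041}{3844}$ ($n = \left(\left(5 - 0\right) + \frac{11}{62}\right)^{2} = \left(\left(5 + 0\right) + \frac{11}{62}\right)^{2} = \left(5 + \frac{11}{62}\right)^{2} = \left(\frac{321}{62}\right)^{2} = \frac{103041}{3844} \approx 26.806$)
$n 14 - 4 = \frac{103041}{3844} \cdot 14 - 4 = \frac{721287}{1922} - 4 = \frac{713599}{1922}$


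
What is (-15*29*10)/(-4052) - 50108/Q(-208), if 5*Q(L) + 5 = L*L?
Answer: -413505715/87642734 ≈ -4.7181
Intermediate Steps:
Q(L) = -1 + L²/5 (Q(L) = -1 + (L*L)/5 = -1 + L²/5)
(-15*29*10)/(-4052) - 50108/Q(-208) = (-15*29*10)/(-4052) - 50108/(-1 + (⅕)*(-208)²) = -435*10*(-1/4052) - 50108/(-1 + (⅕)*43264) = -4350*(-1/4052) - 50108/(-1 + 43264/5) = 2175/2026 - 50108/43259/5 = 2175/2026 - 50108*5/43259 = 2175/2026 - 250540/43259 = -413505715/87642734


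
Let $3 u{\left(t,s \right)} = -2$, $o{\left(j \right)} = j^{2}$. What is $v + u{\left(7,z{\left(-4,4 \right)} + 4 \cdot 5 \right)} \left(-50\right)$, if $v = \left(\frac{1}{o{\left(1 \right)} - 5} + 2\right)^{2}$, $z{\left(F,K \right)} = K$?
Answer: $\frac{1747}{48} \approx 36.396$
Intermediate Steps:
$u{\left(t,s \right)} = - \frac{2}{3}$ ($u{\left(t,s \right)} = \frac{1}{3} \left(-2\right) = - \frac{2}{3}$)
$v = \frac{49}{16}$ ($v = \left(\frac{1}{1^{2} - 5} + 2\right)^{2} = \left(\frac{1}{1 - 5} + 2\right)^{2} = \left(\frac{1}{-4} + 2\right)^{2} = \left(- \frac{1}{4} + 2\right)^{2} = \left(\frac{7}{4}\right)^{2} = \frac{49}{16} \approx 3.0625$)
$v + u{\left(7,z{\left(-4,4 \right)} + 4 \cdot 5 \right)} \left(-50\right) = \frac{49}{16} - - \frac{100}{3} = \frac{49}{16} + \frac{100}{3} = \frac{1747}{48}$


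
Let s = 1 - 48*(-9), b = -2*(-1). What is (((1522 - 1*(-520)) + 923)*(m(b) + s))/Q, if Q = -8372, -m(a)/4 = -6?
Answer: -1355005/8372 ≈ -161.85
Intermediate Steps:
b = 2
m(a) = 24 (m(a) = -4*(-6) = 24)
s = 433 (s = 1 - 16*(-27) = 1 + 432 = 433)
(((1522 - 1*(-520)) + 923)*(m(b) + s))/Q = (((1522 - 1*(-520)) + 923)*(24 + 433))/(-8372) = (((1522 + 520) + 923)*457)*(-1/8372) = ((2042 + 923)*457)*(-1/8372) = (2965*457)*(-1/8372) = 1355005*(-1/8372) = -1355005/8372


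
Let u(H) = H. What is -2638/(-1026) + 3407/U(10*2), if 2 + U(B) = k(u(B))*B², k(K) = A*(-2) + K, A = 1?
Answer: 11241953/3692574 ≈ 3.0445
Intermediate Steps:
k(K) = -2 + K (k(K) = 1*(-2) + K = -2 + K)
U(B) = -2 + B²*(-2 + B) (U(B) = -2 + (-2 + B)*B² = -2 + B²*(-2 + B))
-2638/(-1026) + 3407/U(10*2) = -2638/(-1026) + 3407/(-2 + (10*2)²*(-2 + 10*2)) = -2638*(-1/1026) + 3407/(-2 + 20²*(-2 + 20)) = 1319/513 + 3407/(-2 + 400*18) = 1319/513 + 3407/(-2 + 7200) = 1319/513 + 3407/7198 = 11241953/3692574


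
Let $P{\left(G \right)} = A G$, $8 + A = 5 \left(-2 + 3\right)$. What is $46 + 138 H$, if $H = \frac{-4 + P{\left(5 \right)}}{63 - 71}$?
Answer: $\frac{1495}{4} \approx 373.75$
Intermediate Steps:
$A = -3$ ($A = -8 + 5 \left(-2 + 3\right) = -8 + 5 \cdot 1 = -8 + 5 = -3$)
$P{\left(G \right)} = - 3 G$
$H = \frac{19}{8}$ ($H = \frac{-4 - 15}{63 - 71} = \frac{-4 - 15}{-8} = \left(-19\right) \left(- \frac{1}{8}\right) = \frac{19}{8} \approx 2.375$)
$46 + 138 H = 46 + 138 \cdot \frac{19}{8} = 46 + \frac{1311}{4} = \frac{1495}{4}$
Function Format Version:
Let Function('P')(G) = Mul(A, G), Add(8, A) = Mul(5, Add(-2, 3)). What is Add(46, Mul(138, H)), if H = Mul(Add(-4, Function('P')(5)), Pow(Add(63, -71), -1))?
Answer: Rational(1495, 4) ≈ 373.75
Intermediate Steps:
A = -3 (A = Add(-8, Mul(5, Add(-2, 3))) = Add(-8, Mul(5, 1)) = Add(-8, 5) = -3)
Function('P')(G) = Mul(-3, G)
H = Rational(19, 8) (H = Mul(Add(-4, Mul(-3, 5)), Pow(Add(63, -71), -1)) = Mul(Add(-4, -15), Pow(-8, -1)) = Mul(-19, Rational(-1, 8)) = Rational(19, 8) ≈ 2.3750)
Add(46, Mul(138, H)) = Add(46, Mul(138, Rational(19, 8))) = Add(46, Rational(1311, 4)) = Rational(1495, 4)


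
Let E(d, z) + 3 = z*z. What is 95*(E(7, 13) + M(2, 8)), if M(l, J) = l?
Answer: 15960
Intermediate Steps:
E(d, z) = -3 + z² (E(d, z) = -3 + z*z = -3 + z²)
95*(E(7, 13) + M(2, 8)) = 95*((-3 + 13²) + 2) = 95*((-3 + 169) + 2) = 95*(166 + 2) = 95*168 = 15960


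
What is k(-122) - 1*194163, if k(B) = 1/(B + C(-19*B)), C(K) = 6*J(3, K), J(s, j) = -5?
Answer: -29512777/152 ≈ -1.9416e+5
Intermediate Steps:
C(K) = -30 (C(K) = 6*(-5) = -30)
k(B) = 1/(-30 + B) (k(B) = 1/(B - 30) = 1/(-30 + B))
k(-122) - 1*194163 = 1/(-30 - 122) - 1*194163 = 1/(-152) - 194163 = -1/152 - 194163 = -29512777/152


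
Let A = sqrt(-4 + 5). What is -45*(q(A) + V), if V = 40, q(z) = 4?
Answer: -1980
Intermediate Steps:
A = 1 (A = sqrt(1) = 1)
-45*(q(A) + V) = -45*(4 + 40) = -45*44 = -1980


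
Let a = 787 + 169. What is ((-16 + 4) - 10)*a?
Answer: -21032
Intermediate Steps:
a = 956
((-16 + 4) - 10)*a = ((-16 + 4) - 10)*956 = (-12 - 10)*956 = -22*956 = -21032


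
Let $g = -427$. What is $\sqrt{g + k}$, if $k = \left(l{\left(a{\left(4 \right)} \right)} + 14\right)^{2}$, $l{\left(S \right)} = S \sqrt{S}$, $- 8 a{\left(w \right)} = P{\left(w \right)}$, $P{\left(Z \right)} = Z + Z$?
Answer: $\sqrt{-427 + \left(14 - i\right)^{2}} \approx 0.91748 - 15.259 i$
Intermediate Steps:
$P{\left(Z \right)} = 2 Z$
$a{\left(w \right)} = - \frac{w}{4}$ ($a{\left(w \right)} = - \frac{2 w}{8} = - \frac{w}{4}$)
$l{\left(S \right)} = S^{\frac{3}{2}}$
$k = \left(14 - i\right)^{2}$ ($k = \left(\left(\left(- \frac{1}{4}\right) 4\right)^{\frac{3}{2}} + 14\right)^{2} = \left(\left(-1\right)^{\frac{3}{2}} + 14\right)^{2} = \left(- i + 14\right)^{2} = \left(14 - i\right)^{2} \approx 195.0 - 28.0 i$)
$\sqrt{g + k} = \sqrt{-427 + \left(14 - i\right)^{2}}$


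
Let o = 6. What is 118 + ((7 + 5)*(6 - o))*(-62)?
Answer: 118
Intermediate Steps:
118 + ((7 + 5)*(6 - o))*(-62) = 118 + ((7 + 5)*(6 - 1*6))*(-62) = 118 + (12*(6 - 6))*(-62) = 118 + (12*0)*(-62) = 118 + 0*(-62) = 118 + 0 = 118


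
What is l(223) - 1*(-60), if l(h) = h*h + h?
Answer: 50012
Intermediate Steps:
l(h) = h + h**2 (l(h) = h**2 + h = h + h**2)
l(223) - 1*(-60) = 223*(1 + 223) - 1*(-60) = 223*224 + 60 = 49952 + 60 = 50012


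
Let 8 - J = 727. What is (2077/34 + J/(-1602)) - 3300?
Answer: -44098150/13617 ≈ -3238.5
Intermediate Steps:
J = -719 (J = 8 - 1*727 = 8 - 727 = -719)
(2077/34 + J/(-1602)) - 3300 = (2077/34 - 719/(-1602)) - 3300 = (2077*(1/34) - 719*(-1/1602)) - 3300 = (2077/34 + 719/1602) - 3300 = 837950/13617 - 3300 = -44098150/13617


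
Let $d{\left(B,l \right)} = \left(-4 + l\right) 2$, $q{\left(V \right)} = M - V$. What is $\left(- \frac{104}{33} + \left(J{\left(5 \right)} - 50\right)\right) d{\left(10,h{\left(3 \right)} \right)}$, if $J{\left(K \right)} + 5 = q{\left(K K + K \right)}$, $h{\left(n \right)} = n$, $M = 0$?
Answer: $\frac{5818}{33} \approx 176.3$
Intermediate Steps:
$q{\left(V \right)} = - V$ ($q{\left(V \right)} = 0 - V = - V$)
$d{\left(B,l \right)} = -8 + 2 l$
$J{\left(K \right)} = -5 - K - K^{2}$ ($J{\left(K \right)} = -5 - \left(K K + K\right) = -5 - \left(K^{2} + K\right) = -5 - \left(K + K^{2}\right) = -5 - K - K^{2}$)
$\left(- \frac{104}{33} + \left(J{\left(5 \right)} - 50\right)\right) d{\left(10,h{\left(3 \right)} \right)} = \left(- \frac{104}{33} - \left(55 + 5 \left(1 + 5\right)\right)\right) \left(-8 + 2 \cdot 3\right) = \left(\left(-104\right) \frac{1}{33} - \left(55 + 30\right)\right) \left(-8 + 6\right) = \left(- \frac{104}{33} - 85\right) \left(-2\right) = \left(- \frac{2909}{33}\right) \left(-2\right) = \frac{5818}{33}$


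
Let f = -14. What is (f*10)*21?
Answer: -2940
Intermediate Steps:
(f*10)*21 = -14*10*21 = -140*21 = -2940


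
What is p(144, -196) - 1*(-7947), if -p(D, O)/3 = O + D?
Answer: 8103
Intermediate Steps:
p(D, O) = -3*D - 3*O (p(D, O) = -3*(O + D) = -3*(D + O) = -3*D - 3*O)
p(144, -196) - 1*(-7947) = (-3*144 - 3*(-196)) - 1*(-7947) = (-432 + 588) + 7947 = 156 + 7947 = 8103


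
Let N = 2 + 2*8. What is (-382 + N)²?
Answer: 132496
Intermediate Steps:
N = 18 (N = 2 + 16 = 18)
(-382 + N)² = (-382 + 18)² = (-364)² = 132496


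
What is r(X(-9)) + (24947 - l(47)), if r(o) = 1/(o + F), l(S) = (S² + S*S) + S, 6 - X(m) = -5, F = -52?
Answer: 839761/41 ≈ 20482.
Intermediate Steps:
X(m) = 11 (X(m) = 6 - 1*(-5) = 6 + 5 = 11)
l(S) = S + 2*S² (l(S) = (S² + S²) + S = 2*S² + S = S + 2*S²)
r(o) = 1/(-52 + o) (r(o) = 1/(o - 52) = 1/(-52 + o))
r(X(-9)) + (24947 - l(47)) = 1/(-52 + 11) + (24947 - 47*(1 + 2*47)) = 1/(-41) + (24947 - 47*(1 + 94)) = -1/41 + (24947 - 47*95) = -1/41 + (24947 - 1*4465) = -1/41 + (24947 - 4465) = -1/41 + 20482 = 839761/41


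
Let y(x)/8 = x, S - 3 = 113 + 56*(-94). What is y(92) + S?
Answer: -4412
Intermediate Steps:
S = -5148 (S = 3 + (113 + 56*(-94)) = 3 + (113 - 5264) = 3 - 5151 = -5148)
y(x) = 8*x
y(92) + S = 8*92 - 5148 = 736 - 5148 = -4412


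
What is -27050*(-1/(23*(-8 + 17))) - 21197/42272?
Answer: 1139069821/8750304 ≈ 130.17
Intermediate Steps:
-27050*(-1/(23*(-8 + 17))) - 21197/42272 = -27050/(9*(-23)) - 21197*1/42272 = -27050/(-207) - 21197/42272 = -27050*(-1/207) - 21197/42272 = 27050/207 - 21197/42272 = 1139069821/8750304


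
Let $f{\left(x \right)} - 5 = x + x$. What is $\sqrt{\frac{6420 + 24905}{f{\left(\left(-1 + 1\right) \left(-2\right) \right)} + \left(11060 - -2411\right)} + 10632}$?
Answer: $\frac{\sqrt{482805180933}}{6738} \approx 103.12$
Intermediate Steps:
$f{\left(x \right)} = 5 + 2 x$ ($f{\left(x \right)} = 5 + \left(x + x\right) = 5 + 2 x$)
$\sqrt{\frac{6420 + 24905}{f{\left(\left(-1 + 1\right) \left(-2\right) \right)} + \left(11060 - -2411\right)} + 10632} = \sqrt{\frac{6420 + 24905}{\left(5 + 2 \left(-1 + 1\right) \left(-2\right)\right) + \left(11060 - -2411\right)} + 10632} = \sqrt{\frac{31325}{\left(5 + 2 \cdot 0 \left(-2\right)\right) + \left(11060 + 2411\right)} + 10632} = \sqrt{\frac{31325}{\left(5 + 2 \cdot 0\right) + 13471} + 10632} = \sqrt{\frac{31325}{\left(5 + 0\right) + 13471} + 10632} = \sqrt{\frac{31325}{5 + 13471} + 10632} = \sqrt{\frac{31325}{13476} + 10632} = \sqrt{\frac{143308157}{13476}} = \frac{\sqrt{482805180933}}{6738}$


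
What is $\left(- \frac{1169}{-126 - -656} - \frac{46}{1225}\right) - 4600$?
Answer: $- \frac{597601281}{129850} \approx -4602.2$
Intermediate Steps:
$\left(- \frac{1169}{-126 - -656} - \frac{46}{1225}\right) - 4600 = \left(- \frac{1169}{-126 + 656} - \frac{46}{1225}\right) - 4600 = \left(- \frac{1169}{530} - \frac{46}{1225}\right) - 4600 = - \frac{291281}{129850} - 4600 = - \frac{597601281}{129850}$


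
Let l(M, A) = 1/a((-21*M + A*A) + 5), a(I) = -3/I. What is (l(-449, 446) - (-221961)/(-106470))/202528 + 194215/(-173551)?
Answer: -260534393182591/178205110224960 ≈ -1.4620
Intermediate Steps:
l(M, A) = -5/3 + 7*M - A²/3 (l(M, A) = 1/(-3/((-21*M + A*A) + 5)) = 1/(-3/((-21*M + A²) + 5)) = 1/(-3/((A² - 21*M) + 5)) = 1/(-3/(5 + A² - 21*M)) = -5/3 + 7*M - A²/3)
(l(-449, 446) - (-221961)/(-106470))/202528 + 194215/(-173551) = ((-5/3 + 7*(-449) - ⅓*446²) - (-221961)/(-106470))/202528 + 194215/(-173551) = ((-5/3 - 3143 - ⅓*198916) - (-221961)*(-1)/106470)*(1/202528) + 194215*(-1/173551) = ((-5/3 - 3143 - 198916/3) - 1*73987/35490)*(1/202528) - 27745/24793 = (-69450 - 73987/35490)*(1/202528) - 27745/24793 = -2464854487/35490*1/202528 - 27745/24793 = -2464854487/7187718720 - 27745/24793 = -260534393182591/178205110224960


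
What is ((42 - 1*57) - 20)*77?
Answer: -2695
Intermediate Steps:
((42 - 1*57) - 20)*77 = ((42 - 57) - 20)*77 = (-15 - 20)*77 = -35*77 = -2695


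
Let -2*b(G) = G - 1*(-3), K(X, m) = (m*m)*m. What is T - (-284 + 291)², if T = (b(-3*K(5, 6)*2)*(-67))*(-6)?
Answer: 259844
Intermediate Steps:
K(X, m) = m³ (K(X, m) = m²*m = m³)
b(G) = -3/2 - G/2 (b(G) = -(G - 1*(-3))/2 = -(G + 3)/2 = -(3 + G)/2 = -3/2 - G/2)
T = 259893 (T = ((-3/2 - (-3*6³)*2/2)*(-67))*(-6) = ((-3/2 - (-3*216)*2/2)*(-67))*(-6) = ((-3/2 - (-324)*2)*(-67))*(-6) = ((-3/2 - ½*(-1296))*(-67))*(-6) = ((-3/2 + 648)*(-67))*(-6) = ((1293/2)*(-67))*(-6) = -86631/2*(-6) = 259893)
T - (-284 + 291)² = 259893 - (-284 + 291)² = 259893 - 1*7² = 259893 - 1*49 = 259893 - 49 = 259844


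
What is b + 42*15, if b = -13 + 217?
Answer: 834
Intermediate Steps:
b = 204
b + 42*15 = 204 + 42*15 = 204 + 630 = 834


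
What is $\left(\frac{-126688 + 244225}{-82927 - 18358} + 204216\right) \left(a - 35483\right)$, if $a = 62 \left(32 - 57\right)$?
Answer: $- \frac{765986869551759}{101285} \approx -7.5627 \cdot 10^{9}$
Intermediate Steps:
$a = -1550$ ($a = 62 \left(32 + \left(-151 + 94\right)\right) = 62 \left(32 - 57\right) = 62 \left(-25\right) = -1550$)
$\left(\frac{-126688 + 244225}{-82927 - 18358} + 204216\right) \left(a - 35483\right) = \left(\frac{-126688 + 244225}{-82927 - 18358} + 204216\right) \left(-1550 - 35483\right) = \left(\frac{117537}{-101285} + 204216\right) \left(-37033\right) = \left(117537 \left(- \frac{1}{101285}\right) + 204216\right) \left(-37033\right) = \left(- \frac{117537}{101285} + 204216\right) \left(-37033\right) = \frac{20683900023}{101285} \left(-37033\right) = - \frac{765986869551759}{101285}$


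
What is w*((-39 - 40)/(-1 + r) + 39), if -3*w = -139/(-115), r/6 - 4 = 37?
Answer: -57268/3675 ≈ -15.583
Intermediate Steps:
r = 246 (r = 24 + 6*37 = 24 + 222 = 246)
w = -139/345 (w = -(-139)/(3*(-115)) = -(-139)*(-1)/(3*115) = -⅓*139/115 = -139/345 ≈ -0.40290)
w*((-39 - 40)/(-1 + r) + 39) = -139*((-39 - 40)/(-1 + 246) + 39)/345 = -139*(-79/245 + 39)/345 = -139/345*9476/245 = -57268/3675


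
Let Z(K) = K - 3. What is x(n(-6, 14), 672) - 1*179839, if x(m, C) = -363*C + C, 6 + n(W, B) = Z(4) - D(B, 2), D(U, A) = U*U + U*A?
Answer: -423103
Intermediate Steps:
D(U, A) = U**2 + A*U
Z(K) = -3 + K
n(W, B) = -5 - B*(2 + B) (n(W, B) = -6 + ((-3 + 4) - B*(2 + B)) = -6 + (1 - B*(2 + B)) = -5 - B*(2 + B))
x(m, C) = -362*C
x(n(-6, 14), 672) - 1*179839 = -362*672 - 1*179839 = -243264 - 179839 = -423103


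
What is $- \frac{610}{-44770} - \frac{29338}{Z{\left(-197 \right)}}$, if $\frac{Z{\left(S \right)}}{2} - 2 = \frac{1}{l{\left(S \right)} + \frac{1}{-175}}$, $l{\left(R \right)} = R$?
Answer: $- \frac{2264142048391}{307914629} \approx -7353.1$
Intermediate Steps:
$Z{\left(S \right)} = 4 + \frac{2}{- \frac{1}{175} + S}$ ($Z{\left(S \right)} = 4 + \frac{2}{S + \frac{1}{-175}} = 4 + \frac{2}{S - \frac{1}{175}} = 4 + \frac{2}{- \frac{1}{175} + S}$)
$- \frac{610}{-44770} - \frac{29338}{Z{\left(-197 \right)}} = - \frac{610}{-44770} - \frac{29338}{2 \frac{1}{-1 + 175 \left(-197\right)} \left(173 + 350 \left(-197\right)\right)} = \left(-610\right) \left(- \frac{1}{44770}\right) - \frac{29338}{2 \frac{1}{-1 - 34475} \left(173 - 68950\right)} = \frac{61}{4477} - \frac{29338}{2 \frac{1}{-34476} \left(-68777\right)} = \frac{61}{4477} - \frac{29338}{2 \left(- \frac{1}{34476}\right) \left(-68777\right)} = \frac{61}{4477} - \frac{29338}{\frac{68777}{17238}} = \frac{61}{4477} - \frac{505728444}{68777} = - \frac{2264142048391}{307914629}$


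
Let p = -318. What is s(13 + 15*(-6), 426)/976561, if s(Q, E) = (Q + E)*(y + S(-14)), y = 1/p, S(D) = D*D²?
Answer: -304534957/310546398 ≈ -0.98064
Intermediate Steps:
S(D) = D³
y = -1/318 (y = 1/(-318) = -1/318 ≈ -0.0031447)
s(Q, E) = -872593*E/318 - 872593*Q/318 (s(Q, E) = (Q + E)*(-1/318 + (-14)³) = (E + Q)*(-1/318 - 2744) = (E + Q)*(-872593/318) = -872593*E/318 - 872593*Q/318)
s(13 + 15*(-6), 426)/976561 = (-872593/318*426 - 872593*(13 + 15*(-6))/318)/976561 = (-61954103/53 - 872593*(13 - 90)/318)*(1/976561) = (-61954103/53 - 872593/318*(-77))*(1/976561) = (-61954103/53 + 67189661/318)*(1/976561) = -304534957/318*1/976561 = -304534957/310546398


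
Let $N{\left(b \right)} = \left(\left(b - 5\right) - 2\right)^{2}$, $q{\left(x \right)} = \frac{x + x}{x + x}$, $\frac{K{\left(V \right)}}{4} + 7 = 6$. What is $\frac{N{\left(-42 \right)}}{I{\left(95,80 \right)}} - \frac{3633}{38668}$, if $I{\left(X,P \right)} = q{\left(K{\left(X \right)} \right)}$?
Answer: $\frac{13262605}{5524} \approx 2400.9$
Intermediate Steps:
$K{\left(V \right)} = -4$ ($K{\left(V \right)} = -28 + 4 \cdot 6 = -28 + 24 = -4$)
$q{\left(x \right)} = 1$ ($q{\left(x \right)} = \frac{2 x}{2 x} = 2 x \frac{1}{2 x} = 1$)
$I{\left(X,P \right)} = 1$
$N{\left(b \right)} = \left(-7 + b\right)^{2}$ ($N{\left(b \right)} = \left(\left(-5 + b\right) - 2\right)^{2} = \left(-7 + b\right)^{2}$)
$\frac{N{\left(-42 \right)}}{I{\left(95,80 \right)}} - \frac{3633}{38668} = \frac{\left(-7 - 42\right)^{2}}{1} - \frac{3633}{38668} = \left(-49\right)^{2} \cdot 1 - \frac{519}{5524} = 2401 \cdot 1 - \frac{519}{5524} = 2401 - \frac{519}{5524} = \frac{13262605}{5524}$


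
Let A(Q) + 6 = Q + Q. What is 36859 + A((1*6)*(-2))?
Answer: 36829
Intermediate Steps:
A(Q) = -6 + 2*Q (A(Q) = -6 + (Q + Q) = -6 + 2*Q)
36859 + A((1*6)*(-2)) = 36859 + (-6 + 2*((1*6)*(-2))) = 36859 + (-6 + 2*(6*(-2))) = 36859 + (-6 + 2*(-12)) = 36859 + (-6 - 24) = 36859 - 30 = 36829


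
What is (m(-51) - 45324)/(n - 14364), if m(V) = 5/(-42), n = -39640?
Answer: 1903613/2268168 ≈ 0.83927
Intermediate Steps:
m(V) = -5/42 (m(V) = 5*(-1/42) = -5/42)
(m(-51) - 45324)/(n - 14364) = (-5/42 - 45324)/(-39640 - 14364) = -1903613/42/(-54004) = -1903613/42*(-1/54004) = 1903613/2268168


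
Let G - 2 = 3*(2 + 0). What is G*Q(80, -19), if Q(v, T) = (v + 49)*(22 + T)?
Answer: 3096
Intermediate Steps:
G = 8 (G = 2 + 3*(2 + 0) = 2 + 3*2 = 2 + 6 = 8)
Q(v, T) = (22 + T)*(49 + v) (Q(v, T) = (49 + v)*(22 + T) = (22 + T)*(49 + v))
G*Q(80, -19) = 8*(1078 + 22*80 + 49*(-19) - 19*80) = 8*(1078 + 1760 - 931 - 1520) = 8*387 = 3096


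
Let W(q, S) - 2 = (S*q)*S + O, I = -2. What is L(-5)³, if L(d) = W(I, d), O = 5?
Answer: -79507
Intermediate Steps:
W(q, S) = 7 + q*S² (W(q, S) = 2 + ((S*q)*S + 5) = 2 + (q*S² + 5) = 2 + (5 + q*S²) = 7 + q*S²)
L(d) = 7 - 2*d²
L(-5)³ = (7 - 2*(-5)²)³ = (7 - 2*25)³ = (7 - 50)³ = (-43)³ = -79507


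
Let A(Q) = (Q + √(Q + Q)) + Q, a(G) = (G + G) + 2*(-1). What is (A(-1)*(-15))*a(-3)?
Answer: -240 + 120*I*√2 ≈ -240.0 + 169.71*I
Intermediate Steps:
a(G) = -2 + 2*G (a(G) = 2*G - 2 = -2 + 2*G)
A(Q) = 2*Q + √2*√Q (A(Q) = (Q + √(2*Q)) + Q = (Q + √2*√Q) + Q = 2*Q + √2*√Q)
(A(-1)*(-15))*a(-3) = ((2*(-1) + √2*√(-1))*(-15))*(-2 + 2*(-3)) = ((-2 + √2*I)*(-15))*(-2 - 6) = ((-2 + I*√2)*(-15))*(-8) = (30 - 15*I*√2)*(-8) = -240 + 120*I*√2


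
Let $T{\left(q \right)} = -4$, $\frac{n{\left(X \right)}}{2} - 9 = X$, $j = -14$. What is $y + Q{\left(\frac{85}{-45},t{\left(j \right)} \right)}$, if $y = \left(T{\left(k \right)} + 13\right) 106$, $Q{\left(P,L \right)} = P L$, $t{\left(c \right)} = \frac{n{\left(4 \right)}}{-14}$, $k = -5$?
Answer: $\frac{60323}{63} \approx 957.51$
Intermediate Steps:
$n{\left(X \right)} = 18 + 2 X$
$t{\left(c \right)} = - \frac{13}{7}$ ($t{\left(c \right)} = \frac{18 + 2 \cdot 4}{-14} = \left(18 + 8\right) \left(- \frac{1}{14}\right) = 26 \left(- \frac{1}{14}\right) = - \frac{13}{7}$)
$Q{\left(P,L \right)} = L P$
$y = 954$ ($y = \left(-4 + 13\right) 106 = 9 \cdot 106 = 954$)
$y + Q{\left(\frac{85}{-45},t{\left(j \right)} \right)} = 954 - \frac{13 \frac{85}{-45}}{7} = 954 - \frac{13 \cdot 85 \left(- \frac{1}{45}\right)}{7} = 954 - - \frac{221}{63} = 954 + \frac{221}{63} = \frac{60323}{63}$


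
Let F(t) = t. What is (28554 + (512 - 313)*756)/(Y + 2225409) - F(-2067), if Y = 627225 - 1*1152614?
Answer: 1757060169/850010 ≈ 2067.1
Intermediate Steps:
Y = -525389 (Y = 627225 - 1152614 = -525389)
(28554 + (512 - 313)*756)/(Y + 2225409) - F(-2067) = (28554 + (512 - 313)*756)/(-525389 + 2225409) - 1*(-2067) = (28554 + 199*756)/1700020 + 2067 = (28554 + 150444)*(1/1700020) + 2067 = 178998*(1/1700020) + 2067 = 89499/850010 + 2067 = 1757060169/850010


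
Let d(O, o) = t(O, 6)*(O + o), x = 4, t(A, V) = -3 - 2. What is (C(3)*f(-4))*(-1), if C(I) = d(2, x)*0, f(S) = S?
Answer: 0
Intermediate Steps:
t(A, V) = -5
d(O, o) = -5*O - 5*o (d(O, o) = -5*(O + o) = -5*O - 5*o)
C(I) = 0 (C(I) = (-5*2 - 5*4)*0 = (-10 - 20)*0 = -30*0 = 0)
(C(3)*f(-4))*(-1) = (0*(-4))*(-1) = 0*(-1) = 0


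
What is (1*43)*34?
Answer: 1462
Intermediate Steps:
(1*43)*34 = 43*34 = 1462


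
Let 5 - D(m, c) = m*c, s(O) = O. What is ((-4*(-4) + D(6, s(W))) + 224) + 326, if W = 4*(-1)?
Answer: 595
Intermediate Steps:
W = -4
D(m, c) = 5 - c*m (D(m, c) = 5 - m*c = 5 - c*m)
((-4*(-4) + D(6, s(W))) + 224) + 326 = ((-4*(-4) + (5 - 1*(-4)*6)) + 224) + 326 = ((16 + (5 + 24)) + 224) + 326 = ((16 + 29) + 224) + 326 = (45 + 224) + 326 = 269 + 326 = 595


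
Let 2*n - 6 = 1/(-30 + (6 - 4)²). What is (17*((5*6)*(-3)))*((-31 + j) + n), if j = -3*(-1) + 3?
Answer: 875925/26 ≈ 33689.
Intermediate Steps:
n = 155/52 (n = 3 + 1/(2*(-30 + (6 - 4)²)) = 3 + 1/(2*(-30 + 2²)) = 3 + 1/(2*(-30 + 4)) = 3 + (½)/(-26) = 3 + (½)*(-1/26) = 3 - 1/52 = 155/52 ≈ 2.9808)
j = 6 (j = 3 + 3 = 6)
(17*((5*6)*(-3)))*((-31 + j) + n) = (17*((5*6)*(-3)))*((-31 + 6) + 155/52) = (17*(30*(-3)))*(-25 + 155/52) = (17*(-90))*(-1145/52) = -1530*(-1145/52) = 875925/26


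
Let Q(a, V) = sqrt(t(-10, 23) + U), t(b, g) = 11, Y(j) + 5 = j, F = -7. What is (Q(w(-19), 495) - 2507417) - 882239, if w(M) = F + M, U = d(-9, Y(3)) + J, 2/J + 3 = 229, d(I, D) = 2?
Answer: -3389656 + 7*sqrt(3390)/113 ≈ -3.3897e+6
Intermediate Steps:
Y(j) = -5 + j
J = 1/113 (J = 2/(-3 + 229) = 2/226 = 2*(1/226) = 1/113 ≈ 0.0088496)
U = 227/113 (U = 2 + 1/113 = 227/113 ≈ 2.0089)
w(M) = -7 + M
Q(a, V) = 7*sqrt(3390)/113 (Q(a, V) = sqrt(11 + 227/113) = sqrt(1470/113) = 7*sqrt(3390)/113)
(Q(w(-19), 495) - 2507417) - 882239 = (7*sqrt(3390)/113 - 2507417) - 882239 = (-2507417 + 7*sqrt(3390)/113) - 882239 = -3389656 + 7*sqrt(3390)/113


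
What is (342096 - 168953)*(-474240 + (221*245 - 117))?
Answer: -72756766316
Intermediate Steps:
(342096 - 168953)*(-474240 + (221*245 - 117)) = 173143*(-474240 + (54145 - 117)) = 173143*(-474240 + 54028) = 173143*(-420212) = -72756766316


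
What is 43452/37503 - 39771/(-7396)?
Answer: 201433645/30819132 ≈ 6.5360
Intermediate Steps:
43452/37503 - 39771/(-7396) = 43452*(1/37503) - 39771*(-1/7396) = 4828/4167 + 39771/7396 = 201433645/30819132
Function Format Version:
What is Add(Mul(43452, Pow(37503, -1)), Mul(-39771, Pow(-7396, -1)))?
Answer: Rational(201433645, 30819132) ≈ 6.5360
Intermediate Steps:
Add(Mul(43452, Pow(37503, -1)), Mul(-39771, Pow(-7396, -1))) = Add(Mul(43452, Rational(1, 37503)), Mul(-39771, Rational(-1, 7396))) = Add(Rational(4828, 4167), Rational(39771, 7396)) = Rational(201433645, 30819132)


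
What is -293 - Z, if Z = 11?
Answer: -304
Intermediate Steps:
-293 - Z = -293 - 1*11 = -293 - 11 = -304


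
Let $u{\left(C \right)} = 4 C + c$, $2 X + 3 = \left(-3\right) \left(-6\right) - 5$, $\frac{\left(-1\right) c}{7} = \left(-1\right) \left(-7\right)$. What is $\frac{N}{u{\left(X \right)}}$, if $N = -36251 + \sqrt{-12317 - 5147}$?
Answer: $\frac{36251}{29} - \frac{2 i \sqrt{4366}}{29} \approx 1250.0 - 4.5569 i$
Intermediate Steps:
$c = -49$ ($c = - 7 \left(\left(-1\right) \left(-7\right)\right) = \left(-7\right) 7 = -49$)
$X = 5$ ($X = - \frac{3}{2} + \frac{\left(-3\right) \left(-6\right) - 5}{2} = - \frac{3}{2} + \frac{18 - 5}{2} = - \frac{3}{2} + \frac{1}{2} \cdot 13 = - \frac{3}{2} + \frac{13}{2} = 5$)
$u{\left(C \right)} = -49 + 4 C$ ($u{\left(C \right)} = 4 C - 49 = -49 + 4 C$)
$N = -36251 + 2 i \sqrt{4366}$ ($N = -36251 + \sqrt{-17464} = -36251 + 2 i \sqrt{4366} \approx -36251.0 + 132.15 i$)
$\frac{N}{u{\left(X \right)}} = \frac{-36251 + 2 i \sqrt{4366}}{-49 + 4 \cdot 5} = \frac{-36251 + 2 i \sqrt{4366}}{-49 + 20} = \frac{-36251 + 2 i \sqrt{4366}}{-29} = \left(-36251 + 2 i \sqrt{4366}\right) \left(- \frac{1}{29}\right) = \frac{36251}{29} - \frac{2 i \sqrt{4366}}{29}$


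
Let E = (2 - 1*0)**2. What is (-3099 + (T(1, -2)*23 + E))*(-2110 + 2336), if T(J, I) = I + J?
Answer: -704668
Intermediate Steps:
E = 4 (E = (2 + 0)**2 = 2**2 = 4)
(-3099 + (T(1, -2)*23 + E))*(-2110 + 2336) = (-3099 + ((-2 + 1)*23 + 4))*(-2110 + 2336) = (-3099 + (-1*23 + 4))*226 = (-3099 + (-23 + 4))*226 = (-3099 - 19)*226 = -3118*226 = -704668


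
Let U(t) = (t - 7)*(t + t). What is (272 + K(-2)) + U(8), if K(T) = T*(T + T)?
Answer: 296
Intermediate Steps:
K(T) = 2*T**2 (K(T) = T*(2*T) = 2*T**2)
U(t) = 2*t*(-7 + t) (U(t) = (-7 + t)*(2*t) = 2*t*(-7 + t))
(272 + K(-2)) + U(8) = (272 + 2*(-2)**2) + 2*8*(-7 + 8) = (272 + 2*4) + 2*8*1 = (272 + 8) + 16 = 280 + 16 = 296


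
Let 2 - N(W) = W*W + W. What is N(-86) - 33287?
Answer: -40595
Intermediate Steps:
N(W) = 2 - W - W² (N(W) = 2 - (W*W + W) = 2 - (W² + W) = 2 - (W + W²) = 2 + (-W - W²) = 2 - W - W²)
N(-86) - 33287 = (2 - 1*(-86) - 1*(-86)²) - 33287 = (2 + 86 - 1*7396) - 33287 = (2 + 86 - 7396) - 33287 = -7308 - 33287 = -40595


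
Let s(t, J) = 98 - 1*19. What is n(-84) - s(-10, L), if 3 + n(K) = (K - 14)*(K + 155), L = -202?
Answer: -7040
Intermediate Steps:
n(K) = -3 + (-14 + K)*(155 + K) (n(K) = -3 + (K - 14)*(K + 155) = -3 + (-14 + K)*(155 + K))
s(t, J) = 79 (s(t, J) = 98 - 19 = 79)
n(-84) - s(-10, L) = (-2173 + (-84)² + 141*(-84)) - 1*79 = (-2173 + 7056 - 11844) - 79 = -6961 - 79 = -7040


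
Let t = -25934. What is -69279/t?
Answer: 69279/25934 ≈ 2.6714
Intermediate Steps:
-69279/t = -69279/(-25934) = -69279*(-1/25934) = 69279/25934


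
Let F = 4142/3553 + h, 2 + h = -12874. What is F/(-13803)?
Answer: 2407594/2581161 ≈ 0.93276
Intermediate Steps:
h = -12876 (h = -2 - 12874 = -12876)
F = -2407594/187 (F = 4142/3553 - 12876 = 4142*(1/3553) - 12876 = 218/187 - 12876 = -2407594/187 ≈ -12875.)
F/(-13803) = -2407594/187/(-13803) = -2407594/187*(-1/13803) = 2407594/2581161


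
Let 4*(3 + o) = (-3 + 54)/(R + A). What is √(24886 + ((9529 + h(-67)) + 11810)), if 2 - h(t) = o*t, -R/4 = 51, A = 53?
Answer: √4197239337/302 ≈ 214.52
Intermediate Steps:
R = -204 (R = -4*51 = -204)
o = -1863/604 (o = -3 + ((-3 + 54)/(-204 + 53))/4 = -3 + (51/(-151))/4 = -3 + (51*(-1/151))/4 = -3 + (¼)*(-51/151) = -3 - 51/604 = -1863/604 ≈ -3.0844)
h(t) = 2 + 1863*t/604 (h(t) = 2 - (-1863)*t/604 = 2 + 1863*t/604)
√(24886 + ((9529 + h(-67)) + 11810)) = √(24886 + ((9529 + (2 + (1863/604)*(-67))) + 11810)) = √(24886 + ((9529 + (2 - 124821/604)) + 11810)) = √(24886 + ((9529 - 123613/604) + 11810)) = √(24886 + (5631903/604 + 11810)) = √(24886 + 12765143/604) = √(27796287/604) = √4197239337/302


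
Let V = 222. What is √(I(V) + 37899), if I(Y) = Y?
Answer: √38121 ≈ 195.25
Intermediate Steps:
√(I(V) + 37899) = √(222 + 37899) = √38121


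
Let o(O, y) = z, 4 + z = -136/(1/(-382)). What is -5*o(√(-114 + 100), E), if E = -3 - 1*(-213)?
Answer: -259740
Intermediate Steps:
E = 210 (E = -3 + 213 = 210)
z = 51948 (z = -4 - 136/(1/(-382)) = -4 - 136/(-1/382) = -4 - 136*(-382) = -4 + 51952 = 51948)
o(O, y) = 51948
-5*o(√(-114 + 100), E) = -5*51948 = -259740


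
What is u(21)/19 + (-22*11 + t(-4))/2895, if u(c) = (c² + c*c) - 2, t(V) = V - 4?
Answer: 508570/11001 ≈ 46.229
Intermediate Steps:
t(V) = -4 + V
u(c) = -2 + 2*c² (u(c) = (c² + c²) - 2 = 2*c² - 2 = -2 + 2*c²)
u(21)/19 + (-22*11 + t(-4))/2895 = (-2 + 2*21²)/19 + (-22*11 + (-4 - 4))/2895 = (-2 + 2*441)*(1/19) + (-242 - 8)*(1/2895) = (-2 + 882)*(1/19) - 250*1/2895 = 880*(1/19) - 50/579 = 880/19 - 50/579 = 508570/11001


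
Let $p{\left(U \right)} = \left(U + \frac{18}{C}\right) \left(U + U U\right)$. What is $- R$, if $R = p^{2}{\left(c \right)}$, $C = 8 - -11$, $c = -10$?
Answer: $- \frac{239630400}{361} \approx -6.638 \cdot 10^{5}$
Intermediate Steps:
$C = 19$ ($C = 8 + 11 = 19$)
$p{\left(U \right)} = \left(\frac{18}{19} + U\right) \left(U + U^{2}\right)$ ($p{\left(U \right)} = \left(U + \frac{18}{19}\right) \left(U + U U\right) = \left(U + 18 \cdot \frac{1}{19}\right) \left(U + U^{2}\right) = \left(U + \frac{18}{19}\right) \left(U + U^{2}\right) = \left(\frac{18}{19} + U\right) \left(U + U^{2}\right)$)
$R = \frac{239630400}{361}$ ($R = \left(\frac{1}{19} \left(-10\right) \left(18 + 19 \left(-10\right)^{2} + 37 \left(-10\right)\right)\right)^{2} = \left(\frac{1}{19} \left(-10\right) \left(18 + 19 \cdot 100 - 370\right)\right)^{2} = \left(\frac{1}{19} \left(-10\right) \left(18 + 1900 - 370\right)\right)^{2} = \left(\frac{1}{19} \left(-10\right) 1548\right)^{2} = \left(- \frac{15480}{19}\right)^{2} = \frac{239630400}{361} \approx 6.638 \cdot 10^{5}$)
$- R = \left(-1\right) \frac{239630400}{361} = - \frac{239630400}{361}$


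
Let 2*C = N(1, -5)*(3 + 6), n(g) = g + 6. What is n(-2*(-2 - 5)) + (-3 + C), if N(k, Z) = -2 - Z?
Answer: 61/2 ≈ 30.500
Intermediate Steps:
n(g) = 6 + g
C = 27/2 (C = ((-2 - 1*(-5))*(3 + 6))/2 = ((-2 + 5)*9)/2 = (3*9)/2 = (½)*27 = 27/2 ≈ 13.500)
n(-2*(-2 - 5)) + (-3 + C) = (6 - 2*(-2 - 5)) + (-3 + 27/2) = (6 - 2*(-7)) + 21/2 = (6 + 14) + 21/2 = 20 + 21/2 = 61/2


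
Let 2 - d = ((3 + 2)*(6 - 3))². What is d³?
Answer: -11089567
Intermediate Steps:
d = -223 (d = 2 - ((3 + 2)*(6 - 3))² = 2 - (5*3)² = 2 - 1*15² = 2 - 1*225 = 2 - 225 = -223)
d³ = (-223)³ = -11089567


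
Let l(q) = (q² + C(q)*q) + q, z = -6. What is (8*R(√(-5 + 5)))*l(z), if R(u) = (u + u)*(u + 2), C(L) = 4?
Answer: 0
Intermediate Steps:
R(u) = 2*u*(2 + u) (R(u) = (2*u)*(2 + u) = 2*u*(2 + u))
l(q) = q² + 5*q (l(q) = (q² + 4*q) + q = q² + 5*q)
(8*R(√(-5 + 5)))*l(z) = (8*(2*√(-5 + 5)*(2 + √(-5 + 5))))*(-6*(5 - 6)) = (8*(2*√0*(2 + √0)))*(-6*(-1)) = (8*(2*0*(2 + 0)))*6 = (8*(2*0*2))*6 = (8*0)*6 = 0*6 = 0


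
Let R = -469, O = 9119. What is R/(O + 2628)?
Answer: -469/11747 ≈ -0.039925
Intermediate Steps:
R/(O + 2628) = -469/(9119 + 2628) = -469/11747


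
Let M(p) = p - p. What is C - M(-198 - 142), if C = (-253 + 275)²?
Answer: 484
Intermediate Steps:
M(p) = 0
C = 484 (C = 22² = 484)
C - M(-198 - 142) = 484 - 1*0 = 484 + 0 = 484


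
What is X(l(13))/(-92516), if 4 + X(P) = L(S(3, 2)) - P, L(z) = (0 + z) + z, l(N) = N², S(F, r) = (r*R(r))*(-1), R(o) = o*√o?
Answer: 173/92516 + 2*√2/23129 ≈ 0.0019922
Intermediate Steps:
R(o) = o^(3/2)
S(F, r) = -r^(5/2) (S(F, r) = (r*r^(3/2))*(-1) = r^(5/2)*(-1) = -r^(5/2))
L(z) = 2*z (L(z) = z + z = 2*z)
X(P) = -4 - P - 8*√2 (X(P) = -4 + (2*(-2^(5/2)) - P) = -4 + (2*(-4*√2) - P) = -4 + (-8*√2 - P) = -4 + (-P - 8*√2) = -4 - P - 8*√2)
X(l(13))/(-92516) = (-4 - 1*13² - 8*√2)/(-92516) = (-4 - 1*169 - 8*√2)*(-1/92516) = (-4 - 169 - 8*√2)*(-1/92516) = (-173 - 8*√2)*(-1/92516) = 173/92516 + 2*√2/23129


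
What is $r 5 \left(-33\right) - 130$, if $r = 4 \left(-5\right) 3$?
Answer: $9770$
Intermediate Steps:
$r = -60$ ($r = \left(-20\right) 3 = -60$)
$r 5 \left(-33\right) - 130 = - 60 \cdot 5 \left(-33\right) - 130 = \left(-60\right) \left(-165\right) - 130 = 9900 - 130 = 9770$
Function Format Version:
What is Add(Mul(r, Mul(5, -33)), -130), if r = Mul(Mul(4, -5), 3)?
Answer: 9770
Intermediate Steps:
r = -60 (r = Mul(-20, 3) = -60)
Add(Mul(r, Mul(5, -33)), -130) = Add(Mul(-60, Mul(5, -33)), -130) = Add(Mul(-60, -165), -130) = Add(9900, -130) = 9770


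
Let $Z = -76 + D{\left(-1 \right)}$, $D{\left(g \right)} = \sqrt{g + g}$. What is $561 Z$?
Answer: $-42636 + 561 i \sqrt{2} \approx -42636.0 + 793.37 i$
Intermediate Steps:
$D{\left(g \right)} = \sqrt{2} \sqrt{g}$ ($D{\left(g \right)} = \sqrt{2 g} = \sqrt{2} \sqrt{g}$)
$Z = -76 + i \sqrt{2}$ ($Z = -76 + \sqrt{2} \sqrt{-1} = -76 + \sqrt{2} i = -76 + i \sqrt{2} \approx -76.0 + 1.4142 i$)
$561 Z = 561 \left(-76 + i \sqrt{2}\right) = -42636 + 561 i \sqrt{2}$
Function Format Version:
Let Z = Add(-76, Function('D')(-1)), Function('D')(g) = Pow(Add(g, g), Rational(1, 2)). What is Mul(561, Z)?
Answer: Add(-42636, Mul(561, I, Pow(2, Rational(1, 2)))) ≈ Add(-42636., Mul(793.37, I))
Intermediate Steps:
Function('D')(g) = Mul(Pow(2, Rational(1, 2)), Pow(g, Rational(1, 2))) (Function('D')(g) = Pow(Mul(2, g), Rational(1, 2)) = Mul(Pow(2, Rational(1, 2)), Pow(g, Rational(1, 2))))
Z = Add(-76, Mul(I, Pow(2, Rational(1, 2)))) (Z = Add(-76, Mul(Pow(2, Rational(1, 2)), Pow(-1, Rational(1, 2)))) = Add(-76, Mul(Pow(2, Rational(1, 2)), I)) = Add(-76, Mul(I, Pow(2, Rational(1, 2)))) ≈ Add(-76.000, Mul(1.4142, I)))
Mul(561, Z) = Mul(561, Add(-76, Mul(I, Pow(2, Rational(1, 2))))) = Add(-42636, Mul(561, I, Pow(2, Rational(1, 2))))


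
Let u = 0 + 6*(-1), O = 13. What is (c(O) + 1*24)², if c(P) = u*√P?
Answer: 1044 - 288*√13 ≈ 5.6012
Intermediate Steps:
u = -6 (u = 0 - 6 = -6)
c(P) = -6*√P
(c(O) + 1*24)² = (-6*√13 + 1*24)² = (-6*√13 + 24)² = (24 - 6*√13)²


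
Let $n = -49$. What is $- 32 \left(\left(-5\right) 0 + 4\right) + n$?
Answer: $-177$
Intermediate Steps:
$- 32 \left(\left(-5\right) 0 + 4\right) + n = - 32 \left(\left(-5\right) 0 + 4\right) - 49 = - 32 \left(0 + 4\right) - 49 = \left(-32\right) 4 - 49 = -128 - 49 = -177$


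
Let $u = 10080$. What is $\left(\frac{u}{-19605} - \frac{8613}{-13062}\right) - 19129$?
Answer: $- \frac{108856152953}{5690678} \approx -19129.0$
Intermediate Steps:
$\left(\frac{u}{-19605} - \frac{8613}{-13062}\right) - 19129 = \left(\frac{10080}{-19605} - \frac{8613}{-13062}\right) - 19129 = \left(10080 \left(- \frac{1}{19605}\right) - - \frac{2871}{4354}\right) - 19129 = \left(- \frac{672}{1307} + \frac{2871}{4354}\right) - 19129 = \frac{826509}{5690678} - 19129 = - \frac{108856152953}{5690678}$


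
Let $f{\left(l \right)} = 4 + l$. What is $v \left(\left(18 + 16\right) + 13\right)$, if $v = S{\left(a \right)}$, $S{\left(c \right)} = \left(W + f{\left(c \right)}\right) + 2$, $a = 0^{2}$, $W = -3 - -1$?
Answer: $188$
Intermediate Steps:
$W = -2$ ($W = -3 + 1 = -2$)
$a = 0$
$S{\left(c \right)} = 4 + c$ ($S{\left(c \right)} = \left(-2 + \left(4 + c\right)\right) + 2 = \left(2 + c\right) + 2 = 4 + c$)
$v = 4$ ($v = 4 + 0 = 4$)
$v \left(\left(18 + 16\right) + 13\right) = 4 \left(\left(18 + 16\right) + 13\right) = 4 \left(34 + 13\right) = 4 \cdot 47 = 188$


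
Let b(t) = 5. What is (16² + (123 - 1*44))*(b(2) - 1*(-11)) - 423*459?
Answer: -188797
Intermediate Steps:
(16² + (123 - 1*44))*(b(2) - 1*(-11)) - 423*459 = (16² + (123 - 1*44))*(5 - 1*(-11)) - 423*459 = (256 + (123 - 44))*(5 + 11) - 194157 = (256 + 79)*16 - 194157 = 335*16 - 194157 = 5360 - 194157 = -188797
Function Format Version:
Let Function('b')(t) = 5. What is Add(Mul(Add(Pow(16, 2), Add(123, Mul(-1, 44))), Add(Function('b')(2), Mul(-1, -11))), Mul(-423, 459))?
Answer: -188797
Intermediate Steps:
Add(Mul(Add(Pow(16, 2), Add(123, Mul(-1, 44))), Add(Function('b')(2), Mul(-1, -11))), Mul(-423, 459)) = Add(Mul(Add(Pow(16, 2), Add(123, Mul(-1, 44))), Add(5, Mul(-1, -11))), Mul(-423, 459)) = Add(Mul(Add(256, Add(123, -44)), Add(5, 11)), -194157) = Add(Mul(Add(256, 79), 16), -194157) = Add(Mul(335, 16), -194157) = Add(5360, -194157) = -188797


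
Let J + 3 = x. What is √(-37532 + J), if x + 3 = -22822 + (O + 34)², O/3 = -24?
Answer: 2*I*√14729 ≈ 242.73*I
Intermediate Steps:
O = -72 (O = 3*(-24) = -72)
x = -21381 (x = -3 + (-22822 + (-72 + 34)²) = -3 + (-22822 + (-38)²) = -3 + (-22822 + 1444) = -3 - 21378 = -21381)
J = -21384 (J = -3 - 21381 = -21384)
√(-37532 + J) = √(-37532 - 21384) = √(-58916) = 2*I*√14729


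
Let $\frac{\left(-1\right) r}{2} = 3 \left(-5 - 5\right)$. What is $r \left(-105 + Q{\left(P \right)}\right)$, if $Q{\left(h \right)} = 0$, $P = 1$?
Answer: $-6300$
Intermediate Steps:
$r = 60$ ($r = - 2 \cdot 3 \left(-5 - 5\right) = - 2 \cdot 3 \left(-10\right) = \left(-2\right) \left(-30\right) = 60$)
$r \left(-105 + Q{\left(P \right)}\right) = 60 \left(-105 + 0\right) = 60 \left(-105\right) = -6300$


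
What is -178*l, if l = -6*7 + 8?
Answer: 6052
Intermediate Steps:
l = -34 (l = -42 + 8 = -34)
-178*l = -178*(-34) = 6052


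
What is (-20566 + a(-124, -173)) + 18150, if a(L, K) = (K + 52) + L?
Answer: -2661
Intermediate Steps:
a(L, K) = 52 + K + L (a(L, K) = (52 + K) + L = 52 + K + L)
(-20566 + a(-124, -173)) + 18150 = (-20566 + (52 - 173 - 124)) + 18150 = (-20566 - 245) + 18150 = -20811 + 18150 = -2661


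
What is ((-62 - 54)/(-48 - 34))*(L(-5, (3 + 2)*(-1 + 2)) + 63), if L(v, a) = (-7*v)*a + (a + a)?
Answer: 14384/41 ≈ 350.83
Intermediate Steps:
L(v, a) = 2*a - 7*a*v (L(v, a) = -7*a*v + 2*a = 2*a - 7*a*v)
((-62 - 54)/(-48 - 34))*(L(-5, (3 + 2)*(-1 + 2)) + 63) = ((-62 - 54)/(-48 - 34))*(((3 + 2)*(-1 + 2))*(2 - 7*(-5)) + 63) = (-116/(-82))*((5*1)*(2 + 35) + 63) = (-116*(-1/82))*(5*37 + 63) = 58*(185 + 63)/41 = (58/41)*248 = 14384/41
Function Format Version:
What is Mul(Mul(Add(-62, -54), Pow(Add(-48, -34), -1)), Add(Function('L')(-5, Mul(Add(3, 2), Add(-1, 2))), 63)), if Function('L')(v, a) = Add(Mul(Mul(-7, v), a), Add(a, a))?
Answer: Rational(14384, 41) ≈ 350.83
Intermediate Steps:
Function('L')(v, a) = Add(Mul(2, a), Mul(-7, a, v)) (Function('L')(v, a) = Add(Mul(-7, a, v), Mul(2, a)) = Add(Mul(2, a), Mul(-7, a, v)))
Mul(Mul(Add(-62, -54), Pow(Add(-48, -34), -1)), Add(Function('L')(-5, Mul(Add(3, 2), Add(-1, 2))), 63)) = Mul(Mul(Add(-62, -54), Pow(Add(-48, -34), -1)), Add(Mul(Mul(Add(3, 2), Add(-1, 2)), Add(2, Mul(-7, -5))), 63)) = Mul(Mul(-116, Pow(-82, -1)), Add(Mul(Mul(5, 1), Add(2, 35)), 63)) = Mul(Mul(-116, Rational(-1, 82)), Add(Mul(5, 37), 63)) = Mul(Rational(58, 41), Add(185, 63)) = Mul(Rational(58, 41), 248) = Rational(14384, 41)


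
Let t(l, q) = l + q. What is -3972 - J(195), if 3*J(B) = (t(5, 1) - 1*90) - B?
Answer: -3879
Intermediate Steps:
J(B) = -28 - B/3 (J(B) = (((5 + 1) - 1*90) - B)/3 = ((6 - 90) - B)/3 = (-84 - B)/3 = -28 - B/3)
-3972 - J(195) = -3972 - (-28 - 1/3*195) = -3972 - (-28 - 65) = -3972 - 1*(-93) = -3972 + 93 = -3879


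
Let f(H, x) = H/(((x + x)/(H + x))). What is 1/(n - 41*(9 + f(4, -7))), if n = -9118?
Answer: -7/66655 ≈ -0.00010502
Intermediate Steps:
f(H, x) = H*(H + x)/(2*x) (f(H, x) = H/(((2*x)/(H + x))) = H/((2*x/(H + x))) = H*((H + x)/(2*x)) = H*(H + x)/(2*x))
1/(n - 41*(9 + f(4, -7))) = 1/(-9118 - 41*(9 + (½)*4*(4 - 7)/(-7))) = 1/(-9118 - 41*(9 + (½)*4*(-⅐)*(-3))) = 1/(-9118 - 41*(9 + 6/7)) = 1/(-9118 - 41*69/7) = 1/(-9118 - 2829/7) = 1/(-66655/7) = -7/66655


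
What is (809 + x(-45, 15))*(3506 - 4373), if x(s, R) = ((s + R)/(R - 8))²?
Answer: -35149047/49 ≈ -7.1733e+5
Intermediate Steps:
x(s, R) = (R + s)²/(-8 + R)² (x(s, R) = ((R + s)/(-8 + R))² = (R + s)²/(-8 + R)²)
(809 + x(-45, 15))*(3506 - 4373) = (809 + (15 - 45)²/(-8 + 15)²)*(3506 - 4373) = (809 + (-30)²/7²)*(-867) = (809 + (1/49)*900)*(-867) = (809 + 900/49)*(-867) = (40541/49)*(-867) = -35149047/49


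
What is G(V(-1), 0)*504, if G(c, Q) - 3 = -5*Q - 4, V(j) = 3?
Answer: -504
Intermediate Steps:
G(c, Q) = -1 - 5*Q (G(c, Q) = 3 + (-5*Q - 4) = 3 + (-4 - 5*Q) = -1 - 5*Q)
G(V(-1), 0)*504 = (-1 - 5*0)*504 = (-1 + 0)*504 = -1*504 = -504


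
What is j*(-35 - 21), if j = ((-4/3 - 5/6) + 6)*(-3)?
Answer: 644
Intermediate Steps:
j = -23/2 (j = ((-4*⅓ - 5*⅙) + 6)*(-3) = ((-4/3 - ⅚) + 6)*(-3) = (-13/6 + 6)*(-3) = (23/6)*(-3) = -23/2 ≈ -11.500)
j*(-35 - 21) = -23*(-35 - 21)/2 = -23/2*(-56) = 644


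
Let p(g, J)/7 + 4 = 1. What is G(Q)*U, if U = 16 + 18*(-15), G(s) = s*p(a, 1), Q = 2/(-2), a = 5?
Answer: -5334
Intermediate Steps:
p(g, J) = -21 (p(g, J) = -28 + 7*1 = -28 + 7 = -21)
Q = -1 (Q = 2*(-½) = -1)
G(s) = -21*s (G(s) = s*(-21) = -21*s)
U = -254 (U = 16 - 270 = -254)
G(Q)*U = -21*(-1)*(-254) = 21*(-254) = -5334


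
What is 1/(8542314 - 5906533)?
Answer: 1/2635781 ≈ 3.7939e-7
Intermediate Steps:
1/(8542314 - 5906533) = 1/2635781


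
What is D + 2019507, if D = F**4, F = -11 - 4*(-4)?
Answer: 2020132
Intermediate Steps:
F = 5 (F = -11 - 1*(-16) = -11 + 16 = 5)
D = 625 (D = 5**4 = 625)
D + 2019507 = 625 + 2019507 = 2020132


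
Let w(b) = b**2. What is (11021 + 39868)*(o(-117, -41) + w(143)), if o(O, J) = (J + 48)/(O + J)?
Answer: 164419051215/158 ≈ 1.0406e+9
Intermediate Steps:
o(O, J) = (48 + J)/(J + O)
(11021 + 39868)*(o(-117, -41) + w(143)) = (11021 + 39868)*((48 - 41)/(-41 - 117) + 143**2) = 50889*(7/(-158) + 20449) = 50889*(-1/158*7 + 20449) = 50889*(-7/158 + 20449) = 50889*(3230935/158) = 164419051215/158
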